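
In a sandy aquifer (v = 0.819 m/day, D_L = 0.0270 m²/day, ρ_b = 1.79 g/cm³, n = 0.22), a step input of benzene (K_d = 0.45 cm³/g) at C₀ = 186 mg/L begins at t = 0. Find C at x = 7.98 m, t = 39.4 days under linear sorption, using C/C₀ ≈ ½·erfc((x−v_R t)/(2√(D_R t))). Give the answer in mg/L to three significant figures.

Retardation factor R = 1 + ρ_b·K_d/n = 1 + 1.79 × 0.45/0.22 = 4.661.
Sorption retards both mechanisms: v_R = v/R = 0.1757 m/day, D_R = D/R = 0.005793 m²/day.
v_R·t = 0.1757 × 39.4 = 6.92258 m; 2√(D_R t) = 0.9555 m; argument = (7.98 − 6.92258)/0.9555 = 1.107.
C = C₀ × ½·erfc(1.107) = 186 × 0.05873 = 10.9 mg/L.

10.9 mg/L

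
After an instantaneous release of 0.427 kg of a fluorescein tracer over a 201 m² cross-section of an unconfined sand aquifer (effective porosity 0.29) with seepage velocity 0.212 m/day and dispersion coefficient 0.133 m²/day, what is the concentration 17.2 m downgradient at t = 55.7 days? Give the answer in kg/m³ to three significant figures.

For an instantaneous plane source, C(x,t) = M/(n_e·A·√(4πDt)) · exp(−(x−vt)²/(4Dt)), with n_e·A the pore (flow) area.
Plume center vt = 0.212 × 55.7 = 11.8084 m, so the well at 17.2 m is 5.3916 m downgradient of the peak.
√(4πDt) = 9.648 m, giving peak height M/(n_e·A·√(4πDt)) = 0.427/(0.29 × 201 × 9.648) = 0.0007593 kg/m³.
(x−vt)²/(4Dt) = (5.3916)²/(4 × 0.133 × 55.7) = 0.9810; exp(−0.9810) = 0.3749.
C = 0.0007593 × 0.3749 = 0.000285 kg/m³.

0.000285 kg/m³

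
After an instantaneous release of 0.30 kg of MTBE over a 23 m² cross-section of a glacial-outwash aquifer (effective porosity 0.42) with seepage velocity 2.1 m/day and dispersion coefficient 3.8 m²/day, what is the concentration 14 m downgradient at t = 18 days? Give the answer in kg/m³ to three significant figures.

0.000134 kg/m³

For an instantaneous plane source, C(x,t) = M/(n_e·A·√(4πDt)) · exp(−(x−vt)²/(4Dt)), with n_e·A the pore (flow) area.
Plume center vt = 2.1 × 18 = 37.8 m, so the well at 14 m is 23.8 m upgradient of the peak.
√(4πDt) = 29.32 m, giving peak height M/(n_e·A·√(4πDt)) = 0.30/(0.42 × 23 × 29.32) = 0.001059 kg/m³.
(x−vt)²/(4Dt) = (-23.8)²/(4 × 3.8 × 18) = 2.070; exp(−2.070) = 0.1262.
C = 0.001059 × 0.1262 = 0.000134 kg/m³.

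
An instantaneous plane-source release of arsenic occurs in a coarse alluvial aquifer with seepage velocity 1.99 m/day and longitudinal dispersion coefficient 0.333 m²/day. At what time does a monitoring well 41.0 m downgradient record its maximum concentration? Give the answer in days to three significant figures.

20.5 days

For the 1D instantaneous-source solution, setting ∂C/∂t = 0 at fixed x gives v²t² + 2Dt − x² = 0, so t = (√(D² + v²x²) − D)/v².
√(D² + v²x²) = √(0.333² + 1.99² × 41.0²) = 81.59; v² = 3.9601.
t = (81.59 − 0.333)/3.9601 = 20.5 days (vs. the pure-advection estimate x/v = 20.6 d).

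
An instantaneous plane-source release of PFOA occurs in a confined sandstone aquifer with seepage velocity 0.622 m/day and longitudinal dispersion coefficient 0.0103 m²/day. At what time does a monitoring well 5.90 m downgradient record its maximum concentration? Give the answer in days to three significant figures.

For the 1D instantaneous-source solution, setting ∂C/∂t = 0 at fixed x gives v²t² + 2Dt − x² = 0, so t = (√(D² + v²x²) − D)/v².
√(D² + v²x²) = √(0.0103² + 0.622² × 5.90²) = 3.670; v² = 0.386884.
t = (3.670 − 0.0103)/0.386884 = 9.46 days (vs. the pure-advection estimate x/v = 9.49 d).

9.46 days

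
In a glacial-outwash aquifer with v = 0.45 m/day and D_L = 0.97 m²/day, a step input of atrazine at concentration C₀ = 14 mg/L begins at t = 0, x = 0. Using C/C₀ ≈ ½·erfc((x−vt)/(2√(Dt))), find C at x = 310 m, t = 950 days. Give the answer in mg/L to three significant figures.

14.0 mg/L

For a continuous step input, C/C₀ ≈ ½·erfc((x−vt)/(2√(Dt))).
vt = 0.45 × 950 = 427.5 m and 2√(Dt) = 2√(0.97 × 950) = 60.71 m.
Argument (x−vt)/(2√(Dt)) = (310 − 427.5)/60.71 = -1.935; ½·erfc(-1.935) = 0.9969.
C = 14 × 0.9969 = 14.0 mg/L.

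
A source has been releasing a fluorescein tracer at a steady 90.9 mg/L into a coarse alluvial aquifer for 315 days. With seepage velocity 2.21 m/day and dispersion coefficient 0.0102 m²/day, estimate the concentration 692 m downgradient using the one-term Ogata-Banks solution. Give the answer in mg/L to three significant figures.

86.3 mg/L

For a continuous step input, C/C₀ ≈ ½·erfc((x−vt)/(2√(Dt))).
vt = 2.21 × 315 = 696.15 m and 2√(Dt) = 2√(0.0102 × 315) = 3.585 m.
Argument (x−vt)/(2√(Dt)) = (692 − 696.15)/3.585 = -1.158; ½·erfc(-1.158) = 0.9493.
C = 90.9 × 0.9493 = 86.3 mg/L.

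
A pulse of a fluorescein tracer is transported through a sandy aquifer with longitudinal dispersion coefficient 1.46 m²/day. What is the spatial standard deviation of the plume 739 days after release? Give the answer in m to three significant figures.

46.5 m

Dispersive spreading gives a Gaussian with σ² = 2Dt; advection only shifts the center.
σ = √(2 × 1.46 × 739) = 46.5 m.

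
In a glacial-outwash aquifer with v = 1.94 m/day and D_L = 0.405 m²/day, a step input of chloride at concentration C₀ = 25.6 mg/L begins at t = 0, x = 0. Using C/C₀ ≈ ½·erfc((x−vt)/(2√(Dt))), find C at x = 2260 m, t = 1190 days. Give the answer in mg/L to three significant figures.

For a continuous step input, C/C₀ ≈ ½·erfc((x−vt)/(2√(Dt))).
vt = 1.94 × 1190 = 2308.6 m and 2√(Dt) = 2√(0.405 × 1190) = 43.91 m.
Argument (x−vt)/(2√(Dt)) = (2260 − 2308.6)/43.91 = -1.107; ½·erfc(-1.107) = 0.9413.
C = 25.6 × 0.9413 = 24.1 mg/L.

24.1 mg/L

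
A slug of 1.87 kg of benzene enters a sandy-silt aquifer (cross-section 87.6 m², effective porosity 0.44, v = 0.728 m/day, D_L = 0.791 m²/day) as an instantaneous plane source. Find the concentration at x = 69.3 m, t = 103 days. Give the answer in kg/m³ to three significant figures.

0.00137 kg/m³

For an instantaneous plane source, C(x,t) = M/(n_e·A·√(4πDt)) · exp(−(x−vt)²/(4Dt)), with n_e·A the pore (flow) area.
Plume center vt = 0.728 × 103 = 74.984 m, so the well at 69.3 m is 5.684 m upgradient of the peak.
√(4πDt) = 32.00 m, giving peak height M/(n_e·A·√(4πDt)) = 1.87/(0.44 × 87.6 × 32.00) = 0.001516 kg/m³.
(x−vt)²/(4Dt) = (-5.684)²/(4 × 0.791 × 103) = 0.09914; exp(−0.09914) = 0.9056.
C = 0.001516 × 0.9056 = 0.00137 kg/m³.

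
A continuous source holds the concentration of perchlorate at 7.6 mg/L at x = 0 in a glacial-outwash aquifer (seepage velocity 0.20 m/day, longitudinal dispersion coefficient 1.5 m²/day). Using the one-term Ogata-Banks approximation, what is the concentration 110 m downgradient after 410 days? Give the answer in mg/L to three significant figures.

1.61 mg/L

For a continuous step input, C/C₀ ≈ ½·erfc((x−vt)/(2√(Dt))).
vt = 0.20 × 410 = 82 m and 2√(Dt) = 2√(1.5 × 410) = 49.60 m.
Argument (x−vt)/(2√(Dt)) = (110 − 82)/49.60 = 0.5645; ½·erfc(0.5645) = 0.2123.
C = 7.6 × 0.2123 = 1.61 mg/L.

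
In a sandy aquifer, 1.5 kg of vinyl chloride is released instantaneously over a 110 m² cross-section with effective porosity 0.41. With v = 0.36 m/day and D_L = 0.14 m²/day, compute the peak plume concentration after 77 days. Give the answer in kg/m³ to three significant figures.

0.00286 kg/m³

The peak of an instantaneous 1D plume sits at x = vt; there the Gaussian factor is 1 and C_max = M/(n_e·A·√(4πDt)), where n_e·A is the pore area the mass is dissolved in.
√(4πDt) = √(4π × 0.14 × 77) = 11.64 m, so C_max = 1.5/(0.41 × 110 × 11.64) = 0.00286 kg/m³.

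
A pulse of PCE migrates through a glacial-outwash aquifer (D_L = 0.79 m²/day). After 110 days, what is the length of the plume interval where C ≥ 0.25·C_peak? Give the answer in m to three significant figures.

The plume is Gaussian with σ = √(2Dt) = √(2 × 0.79 × 110) = 13.18 m.
C/C_peak = exp(−Δx²/(2σ²)) = 0.25 ⇒ Δx = σ·√(−2 ln 0.25) = 13.18 × 1.665 = 21.94 m.
Width = 2Δx = 43.9 m.

43.9 m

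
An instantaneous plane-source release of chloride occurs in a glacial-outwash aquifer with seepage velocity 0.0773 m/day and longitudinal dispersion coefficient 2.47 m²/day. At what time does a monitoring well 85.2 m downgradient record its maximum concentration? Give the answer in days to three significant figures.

764 days

For the 1D instantaneous-source solution, setting ∂C/∂t = 0 at fixed x gives v²t² + 2Dt − x² = 0, so t = (√(D² + v²x²) − D)/v².
√(D² + v²x²) = √(2.47² + 0.0773² × 85.2²) = 7.034; v² = 0.00597529.
t = (7.034 − 2.47)/0.00597529 = 764 days (vs. the pure-advection estimate x/v = 1100 d).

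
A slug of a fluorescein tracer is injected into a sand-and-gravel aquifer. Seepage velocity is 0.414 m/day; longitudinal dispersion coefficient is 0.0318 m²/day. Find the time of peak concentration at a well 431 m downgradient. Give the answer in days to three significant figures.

For the 1D instantaneous-source solution, setting ∂C/∂t = 0 at fixed x gives v²t² + 2Dt − x² = 0, so t = (√(D² + v²x²) − D)/v².
√(D² + v²x²) = √(0.0318² + 0.414² × 431²) = 178.4; v² = 0.171396.
t = (178.4 − 0.0318)/0.171396 = 1040 days (vs. the pure-advection estimate x/v = 1040 d).

1040 days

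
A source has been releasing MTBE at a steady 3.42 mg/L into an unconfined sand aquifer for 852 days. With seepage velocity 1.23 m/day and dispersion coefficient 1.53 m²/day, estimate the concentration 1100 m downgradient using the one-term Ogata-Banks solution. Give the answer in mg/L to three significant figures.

For a continuous step input, C/C₀ ≈ ½·erfc((x−vt)/(2√(Dt))).
vt = 1.23 × 852 = 1047.96 m and 2√(Dt) = 2√(1.53 × 852) = 72.21 m.
Argument (x−vt)/(2√(Dt)) = (1100 − 1047.96)/72.21 = 0.7207; ½·erfc(0.7207) = 0.1540.
C = 3.42 × 0.1540 = 0.527 mg/L.

0.527 mg/L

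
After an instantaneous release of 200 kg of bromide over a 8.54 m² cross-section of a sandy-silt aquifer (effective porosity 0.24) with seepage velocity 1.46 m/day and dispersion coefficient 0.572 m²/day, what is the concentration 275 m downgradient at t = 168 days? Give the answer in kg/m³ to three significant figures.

0.282 kg/m³

For an instantaneous plane source, C(x,t) = M/(n_e·A·√(4πDt)) · exp(−(x−vt)²/(4Dt)), with n_e·A the pore (flow) area.
Plume center vt = 1.46 × 168 = 245.28 m, so the well at 275 m is 29.72 m downgradient of the peak.
√(4πDt) = 34.75 m, giving peak height M/(n_e·A·√(4πDt)) = 200/(0.24 × 8.54 × 34.75) = 2.808 kg/m³.
(x−vt)²/(4Dt) = (29.72)²/(4 × 0.572 × 168) = 2.298; exp(−2.298) = 0.1005.
C = 2.808 × 0.1005 = 0.282 kg/m³.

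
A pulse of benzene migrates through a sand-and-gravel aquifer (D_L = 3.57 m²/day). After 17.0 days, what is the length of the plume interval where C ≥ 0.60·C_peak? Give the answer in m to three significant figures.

The plume is Gaussian with σ = √(2Dt) = √(2 × 3.57 × 17.0) = 11.02 m.
C/C_peak = exp(−Δx²/(2σ²)) = 0.60 ⇒ Δx = σ·√(−2 ln 0.60) = 11.02 × 1.011 = 11.14 m.
Width = 2Δx = 22.3 m.

22.3 m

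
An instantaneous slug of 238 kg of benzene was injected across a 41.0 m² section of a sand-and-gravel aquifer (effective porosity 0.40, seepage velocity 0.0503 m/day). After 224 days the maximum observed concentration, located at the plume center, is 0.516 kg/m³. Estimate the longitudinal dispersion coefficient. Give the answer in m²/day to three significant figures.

0.281 m²/day

At the plume center C_max = M/(n_e·A·√(4πDt)), so D = M²/(4πt·(n_e·A·C_max)²).
n_e·A·C_max = 0.40 × 41.0 × 0.516 = 8.462 kg/m.
D = 238²/(4π × 224 × 8.462²) = 0.281 m²/day.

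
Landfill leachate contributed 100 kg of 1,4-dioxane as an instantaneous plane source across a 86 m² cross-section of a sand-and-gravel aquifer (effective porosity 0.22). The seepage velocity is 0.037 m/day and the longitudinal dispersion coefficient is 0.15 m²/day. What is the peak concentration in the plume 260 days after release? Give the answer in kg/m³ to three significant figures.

0.239 kg/m³

The peak of an instantaneous 1D plume sits at x = vt; there the Gaussian factor is 1 and C_max = M/(n_e·A·√(4πDt)), where n_e·A is the pore area the mass is dissolved in.
√(4πDt) = √(4π × 0.15 × 260) = 22.14 m, so C_max = 100/(0.22 × 86 × 22.14) = 0.239 kg/m³.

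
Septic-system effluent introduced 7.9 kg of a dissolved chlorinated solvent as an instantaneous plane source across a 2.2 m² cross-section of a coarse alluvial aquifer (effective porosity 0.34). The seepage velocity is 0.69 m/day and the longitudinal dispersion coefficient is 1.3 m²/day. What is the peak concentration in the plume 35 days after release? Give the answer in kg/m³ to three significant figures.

0.442 kg/m³

The peak of an instantaneous 1D plume sits at x = vt; there the Gaussian factor is 1 and C_max = M/(n_e·A·√(4πDt)), where n_e·A is the pore area the mass is dissolved in.
√(4πDt) = √(4π × 1.3 × 35) = 23.91 m, so C_max = 7.9/(0.34 × 2.2 × 23.91) = 0.442 kg/m³.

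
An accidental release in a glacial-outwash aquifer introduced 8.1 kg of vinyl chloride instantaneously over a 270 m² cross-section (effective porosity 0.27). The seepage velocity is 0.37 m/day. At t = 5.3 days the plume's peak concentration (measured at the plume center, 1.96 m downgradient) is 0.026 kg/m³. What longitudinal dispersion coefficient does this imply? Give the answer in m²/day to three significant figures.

0.274 m²/day

At the plume center C_max = M/(n_e·A·√(4πDt)), so D = M²/(4πt·(n_e·A·C_max)²).
n_e·A·C_max = 0.27 × 270 × 0.026 = 1.895 kg/m.
D = 8.1²/(4π × 5.3 × 1.895²) = 0.274 m²/day.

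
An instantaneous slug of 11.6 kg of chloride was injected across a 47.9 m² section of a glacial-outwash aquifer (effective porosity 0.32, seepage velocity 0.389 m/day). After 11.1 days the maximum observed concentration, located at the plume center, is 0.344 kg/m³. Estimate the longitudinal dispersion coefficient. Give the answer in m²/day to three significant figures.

0.0347 m²/day

At the plume center C_max = M/(n_e·A·√(4πDt)), so D = M²/(4πt·(n_e·A·C_max)²).
n_e·A·C_max = 0.32 × 47.9 × 0.344 = 5.273 kg/m.
D = 11.6²/(4π × 11.1 × 5.273²) = 0.0347 m²/day.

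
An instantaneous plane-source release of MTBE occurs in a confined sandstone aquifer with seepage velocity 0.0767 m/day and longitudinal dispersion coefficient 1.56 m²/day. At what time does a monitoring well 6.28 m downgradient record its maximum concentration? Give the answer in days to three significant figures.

For the 1D instantaneous-source solution, setting ∂C/∂t = 0 at fixed x gives v²t² + 2Dt − x² = 0, so t = (√(D² + v²x²) − D)/v².
√(D² + v²x²) = √(1.56² + 0.0767² × 6.28²) = 1.633; v² = 0.00588289.
t = (1.633 − 1.56)/0.00588289 = 12.4 days (vs. the pure-advection estimate x/v = 81.9 d).

12.4 days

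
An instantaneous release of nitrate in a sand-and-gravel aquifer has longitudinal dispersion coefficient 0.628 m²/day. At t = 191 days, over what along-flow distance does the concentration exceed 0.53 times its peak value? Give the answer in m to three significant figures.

The plume is Gaussian with σ = √(2Dt) = √(2 × 0.628 × 191) = 15.49 m.
C/C_peak = exp(−Δx²/(2σ²)) = 0.53 ⇒ Δx = σ·√(−2 ln 0.53) = 15.49 × 1.127 = 17.46 m.
Width = 2Δx = 34.9 m.

34.9 m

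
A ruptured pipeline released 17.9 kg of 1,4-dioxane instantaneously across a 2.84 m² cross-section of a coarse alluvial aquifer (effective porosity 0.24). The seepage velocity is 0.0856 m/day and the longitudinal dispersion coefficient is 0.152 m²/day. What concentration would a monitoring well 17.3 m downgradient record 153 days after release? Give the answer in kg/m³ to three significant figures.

For an instantaneous plane source, C(x,t) = M/(n_e·A·√(4πDt)) · exp(−(x−vt)²/(4Dt)), with n_e·A the pore (flow) area.
Plume center vt = 0.0856 × 153 = 13.0968 m, so the well at 17.3 m is 4.2032 m downgradient of the peak.
√(4πDt) = 17.10 m, giving peak height M/(n_e·A·√(4πDt)) = 17.9/(0.24 × 2.84 × 17.10) = 1.536 kg/m³.
(x−vt)²/(4Dt) = (4.2032)²/(4 × 0.152 × 153) = 0.1899; exp(−0.1899) = 0.8270.
C = 1.536 × 0.8270 = 1.27 kg/m³.

1.27 kg/m³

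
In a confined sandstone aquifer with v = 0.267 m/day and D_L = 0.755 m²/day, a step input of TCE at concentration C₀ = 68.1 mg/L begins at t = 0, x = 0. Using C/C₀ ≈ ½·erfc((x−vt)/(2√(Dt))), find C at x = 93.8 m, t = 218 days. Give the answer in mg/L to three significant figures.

1.70 mg/L

For a continuous step input, C/C₀ ≈ ½·erfc((x−vt)/(2√(Dt))).
vt = 0.267 × 218 = 58.206 m and 2√(Dt) = 2√(0.755 × 218) = 25.66 m.
Argument (x−vt)/(2√(Dt)) = (93.8 − 58.206)/25.66 = 1.387; ½·erfc(1.387) = 0.02491.
C = 68.1 × 0.02491 = 1.70 mg/L.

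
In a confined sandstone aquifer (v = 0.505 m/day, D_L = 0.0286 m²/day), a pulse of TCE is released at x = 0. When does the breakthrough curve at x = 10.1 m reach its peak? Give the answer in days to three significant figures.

19.9 days

For the 1D instantaneous-source solution, setting ∂C/∂t = 0 at fixed x gives v²t² + 2Dt − x² = 0, so t = (√(D² + v²x²) − D)/v².
√(D² + v²x²) = √(0.0286² + 0.505² × 10.1²) = 5.101; v² = 0.255025.
t = (5.101 − 0.0286)/0.255025 = 19.9 days (vs. the pure-advection estimate x/v = 20.0 d).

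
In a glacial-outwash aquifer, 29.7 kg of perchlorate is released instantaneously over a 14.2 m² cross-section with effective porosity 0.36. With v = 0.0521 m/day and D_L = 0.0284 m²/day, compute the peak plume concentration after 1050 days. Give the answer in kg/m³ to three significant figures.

The peak of an instantaneous 1D plume sits at x = vt; there the Gaussian factor is 1 and C_max = M/(n_e·A·√(4πDt)), where n_e·A is the pore area the mass is dissolved in.
√(4πDt) = √(4π × 0.0284 × 1050) = 19.36 m, so C_max = 29.7/(0.36 × 14.2 × 19.36) = 0.300 kg/m³.

0.300 kg/m³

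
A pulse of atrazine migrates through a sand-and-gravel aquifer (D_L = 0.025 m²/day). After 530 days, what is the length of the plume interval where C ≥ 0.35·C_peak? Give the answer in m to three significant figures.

The plume is Gaussian with σ = √(2Dt) = √(2 × 0.025 × 530) = 5.148 m.
C/C_peak = exp(−Δx²/(2σ²)) = 0.35 ⇒ Δx = σ·√(−2 ln 0.35) = 5.148 × 1.449 = 7.459 m.
Width = 2Δx = 14.9 m.

14.9 m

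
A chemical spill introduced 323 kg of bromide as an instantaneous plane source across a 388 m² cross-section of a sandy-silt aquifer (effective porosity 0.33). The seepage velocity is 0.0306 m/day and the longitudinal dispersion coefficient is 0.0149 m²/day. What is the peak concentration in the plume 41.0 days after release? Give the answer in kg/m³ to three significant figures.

0.910 kg/m³

The peak of an instantaneous 1D plume sits at x = vt; there the Gaussian factor is 1 and C_max = M/(n_e·A·√(4πDt)), where n_e·A is the pore area the mass is dissolved in.
√(4πDt) = √(4π × 0.0149 × 41.0) = 2.771 m, so C_max = 323/(0.33 × 388 × 2.771) = 0.910 kg/m³.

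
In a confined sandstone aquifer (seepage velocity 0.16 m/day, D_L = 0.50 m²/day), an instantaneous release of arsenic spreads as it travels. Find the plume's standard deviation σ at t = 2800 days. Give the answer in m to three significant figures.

52.9 m

Dispersive spreading gives a Gaussian with σ² = 2Dt; advection only shifts the center.
σ = √(2 × 0.50 × 2800) = 52.9 m.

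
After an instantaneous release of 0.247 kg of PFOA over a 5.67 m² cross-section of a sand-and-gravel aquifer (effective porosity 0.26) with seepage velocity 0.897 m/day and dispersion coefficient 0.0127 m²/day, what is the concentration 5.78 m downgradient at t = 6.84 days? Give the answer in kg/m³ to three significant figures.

0.111 kg/m³

For an instantaneous plane source, C(x,t) = M/(n_e·A·√(4πDt)) · exp(−(x−vt)²/(4Dt)), with n_e·A the pore (flow) area.
Plume center vt = 0.897 × 6.84 = 6.13548 m, so the well at 5.78 m is 0.35548 m upgradient of the peak.
√(4πDt) = 1.045 m, giving peak height M/(n_e·A·√(4πDt)) = 0.247/(0.26 × 5.67 × 1.045) = 0.1603 kg/m³.
(x−vt)²/(4Dt) = (-0.35548)²/(4 × 0.0127 × 6.84) = 0.3637; exp(−0.3637) = 0.6951.
C = 0.1603 × 0.6951 = 0.111 kg/m³.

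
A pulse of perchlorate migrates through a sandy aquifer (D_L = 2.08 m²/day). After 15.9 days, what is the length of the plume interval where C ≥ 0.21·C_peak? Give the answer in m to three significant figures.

The plume is Gaussian with σ = √(2Dt) = √(2 × 2.08 × 15.9) = 8.133 m.
C/C_peak = exp(−Δx²/(2σ²)) = 0.21 ⇒ Δx = σ·√(−2 ln 0.21) = 8.133 × 1.767 = 14.37 m.
Width = 2Δx = 28.7 m.

28.7 m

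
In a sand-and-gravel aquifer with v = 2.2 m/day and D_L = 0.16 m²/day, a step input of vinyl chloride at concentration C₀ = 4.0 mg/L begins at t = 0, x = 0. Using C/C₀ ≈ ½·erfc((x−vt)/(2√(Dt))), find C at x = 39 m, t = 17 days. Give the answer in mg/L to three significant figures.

0.985 mg/L

For a continuous step input, C/C₀ ≈ ½·erfc((x−vt)/(2√(Dt))).
vt = 2.2 × 17 = 37.4 m and 2√(Dt) = 2√(0.16 × 17) = 3.298 m.
Argument (x−vt)/(2√(Dt)) = (39 − 37.4)/3.298 = 0.4851; ½·erfc(0.4851) = 0.2463.
C = 4.0 × 0.2463 = 0.985 mg/L.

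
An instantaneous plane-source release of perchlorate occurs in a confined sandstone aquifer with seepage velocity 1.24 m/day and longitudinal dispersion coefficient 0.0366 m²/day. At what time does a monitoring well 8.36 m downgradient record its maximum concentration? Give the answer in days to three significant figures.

For the 1D instantaneous-source solution, setting ∂C/∂t = 0 at fixed x gives v²t² + 2Dt − x² = 0, so t = (√(D² + v²x²) − D)/v².
√(D² + v²x²) = √(0.0366² + 1.24² × 8.36²) = 10.37; v² = 1.5376.
t = (10.37 − 0.0366)/1.5376 = 6.72 days (vs. the pure-advection estimate x/v = 6.74 d).

6.72 days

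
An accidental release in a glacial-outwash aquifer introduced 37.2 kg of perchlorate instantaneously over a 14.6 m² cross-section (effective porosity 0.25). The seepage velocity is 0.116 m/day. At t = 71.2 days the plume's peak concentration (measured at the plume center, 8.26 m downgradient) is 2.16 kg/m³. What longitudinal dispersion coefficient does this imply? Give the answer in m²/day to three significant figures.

At the plume center C_max = M/(n_e·A·√(4πDt)), so D = M²/(4πt·(n_e·A·C_max)²).
n_e·A·C_max = 0.25 × 14.6 × 2.16 = 7.884 kg/m.
D = 37.2²/(4π × 71.2 × 7.884²) = 0.0249 m²/day.

0.0249 m²/day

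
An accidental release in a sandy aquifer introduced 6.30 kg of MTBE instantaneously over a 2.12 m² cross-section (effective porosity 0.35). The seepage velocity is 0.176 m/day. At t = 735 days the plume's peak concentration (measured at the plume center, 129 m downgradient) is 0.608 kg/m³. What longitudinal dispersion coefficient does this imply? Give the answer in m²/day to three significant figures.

0.0211 m²/day

At the plume center C_max = M/(n_e·A·√(4πDt)), so D = M²/(4πt·(n_e·A·C_max)²).
n_e·A·C_max = 0.35 × 2.12 × 0.608 = 0.4511 kg/m.
D = 6.30²/(4π × 735 × 0.4511²) = 0.0211 m²/day.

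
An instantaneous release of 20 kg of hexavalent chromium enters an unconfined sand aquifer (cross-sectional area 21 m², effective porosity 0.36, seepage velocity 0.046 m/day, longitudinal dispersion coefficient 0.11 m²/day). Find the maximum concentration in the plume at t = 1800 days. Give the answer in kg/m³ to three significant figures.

The peak of an instantaneous 1D plume sits at x = vt; there the Gaussian factor is 1 and C_max = M/(n_e·A·√(4πDt)), where n_e·A is the pore area the mass is dissolved in.
√(4πDt) = √(4π × 0.11 × 1800) = 49.88 m, so C_max = 20/(0.36 × 21 × 49.88) = 0.0530 kg/m³.

0.0530 kg/m³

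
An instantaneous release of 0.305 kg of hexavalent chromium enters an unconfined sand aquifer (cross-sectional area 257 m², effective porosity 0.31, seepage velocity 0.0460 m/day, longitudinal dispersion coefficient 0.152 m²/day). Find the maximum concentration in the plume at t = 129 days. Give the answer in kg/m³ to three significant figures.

The peak of an instantaneous 1D plume sits at x = vt; there the Gaussian factor is 1 and C_max = M/(n_e·A·√(4πDt)), where n_e·A is the pore area the mass is dissolved in.
√(4πDt) = √(4π × 0.152 × 129) = 15.70 m, so C_max = 0.305/(0.31 × 257 × 15.70) = 0.000244 kg/m³.

0.000244 kg/m³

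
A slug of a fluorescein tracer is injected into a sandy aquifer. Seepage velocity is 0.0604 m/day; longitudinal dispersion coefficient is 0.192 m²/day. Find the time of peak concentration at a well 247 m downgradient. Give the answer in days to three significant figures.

4040 days

For the 1D instantaneous-source solution, setting ∂C/∂t = 0 at fixed x gives v²t² + 2Dt − x² = 0, so t = (√(D² + v²x²) − D)/v².
√(D² + v²x²) = √(0.192² + 0.0604² × 247²) = 14.92; v² = 0.00364816.
t = (14.92 − 0.192)/0.00364816 = 4040 days (vs. the pure-advection estimate x/v = 4090 d).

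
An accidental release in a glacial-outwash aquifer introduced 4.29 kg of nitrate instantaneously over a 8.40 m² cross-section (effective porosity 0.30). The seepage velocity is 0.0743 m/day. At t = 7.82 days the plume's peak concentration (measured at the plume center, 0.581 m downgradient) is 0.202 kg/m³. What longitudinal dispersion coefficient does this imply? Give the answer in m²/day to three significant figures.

At the plume center C_max = M/(n_e·A·√(4πDt)), so D = M²/(4πt·(n_e·A·C_max)²).
n_e·A·C_max = 0.30 × 8.40 × 0.202 = 0.5090 kg/m.
D = 4.29²/(4π × 7.82 × 0.5090²) = 0.723 m²/day.

0.723 m²/day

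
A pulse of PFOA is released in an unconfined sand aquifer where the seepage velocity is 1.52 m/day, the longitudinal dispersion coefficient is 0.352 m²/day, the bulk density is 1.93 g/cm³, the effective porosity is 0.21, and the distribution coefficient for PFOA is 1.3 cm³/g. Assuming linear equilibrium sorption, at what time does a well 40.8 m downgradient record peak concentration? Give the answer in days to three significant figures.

Retardation factor R = 1 + ρ_b·K_d/n = 1 + 1.93 × 1.3/0.21 = 12.95.
Sorption retards both mechanisms: v_R = v/R = 0.1174 m/day, D_R = D/R = 0.02718 m²/day.
Peak time from v_R²t² + 2D_R t − x² = 0: t = (√(D_R² + v_R²x²) − D_R)/v_R².
√(D_R² + v_R²x²) = √(0.02718² + 0.1174² × 40.8²) = 4.790; v_R² = 0.01378.
t = (4.790 − 0.02718)/0.01378 = 346 days.

346 days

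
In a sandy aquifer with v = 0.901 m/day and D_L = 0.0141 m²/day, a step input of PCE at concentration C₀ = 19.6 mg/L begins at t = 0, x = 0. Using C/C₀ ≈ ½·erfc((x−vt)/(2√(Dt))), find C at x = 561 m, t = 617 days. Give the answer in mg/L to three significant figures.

For a continuous step input, C/C₀ ≈ ½·erfc((x−vt)/(2√(Dt))).
vt = 0.901 × 617 = 555.917 m and 2√(Dt) = 2√(0.0141 × 617) = 5.899 m.
Argument (x−vt)/(2√(Dt)) = (561 − 555.917)/5.899 = 0.8617; ½·erfc(0.8617) = 0.1115.
C = 19.6 × 0.1115 = 2.19 mg/L.

2.19 mg/L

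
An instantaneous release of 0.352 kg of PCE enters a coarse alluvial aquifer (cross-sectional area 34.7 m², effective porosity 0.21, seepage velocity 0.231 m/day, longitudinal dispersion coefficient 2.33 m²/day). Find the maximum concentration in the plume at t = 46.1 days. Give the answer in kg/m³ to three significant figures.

The peak of an instantaneous 1D plume sits at x = vt; there the Gaussian factor is 1 and C_max = M/(n_e·A·√(4πDt)), where n_e·A is the pore area the mass is dissolved in.
√(4πDt) = √(4π × 2.33 × 46.1) = 36.74 m, so C_max = 0.352/(0.21 × 34.7 × 36.74) = 0.00131 kg/m³.

0.00131 kg/m³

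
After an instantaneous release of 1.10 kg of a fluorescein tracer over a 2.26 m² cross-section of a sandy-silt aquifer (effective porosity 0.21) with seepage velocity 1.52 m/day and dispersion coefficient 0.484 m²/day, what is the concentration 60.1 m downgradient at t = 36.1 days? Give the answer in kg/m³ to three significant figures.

0.106 kg/m³

For an instantaneous plane source, C(x,t) = M/(n_e·A·√(4πDt)) · exp(−(x−vt)²/(4Dt)), with n_e·A the pore (flow) area.
Plume center vt = 1.52 × 36.1 = 54.872 m, so the well at 60.1 m is 5.228 m downgradient of the peak.
√(4πDt) = 14.82 m, giving peak height M/(n_e·A·√(4πDt)) = 1.10/(0.21 × 2.26 × 14.82) = 0.1564 kg/m³.
(x−vt)²/(4Dt) = (5.228)²/(4 × 0.484 × 36.1) = 0.3911; exp(−0.3911) = 0.6763.
C = 0.1564 × 0.6763 = 0.106 kg/m³.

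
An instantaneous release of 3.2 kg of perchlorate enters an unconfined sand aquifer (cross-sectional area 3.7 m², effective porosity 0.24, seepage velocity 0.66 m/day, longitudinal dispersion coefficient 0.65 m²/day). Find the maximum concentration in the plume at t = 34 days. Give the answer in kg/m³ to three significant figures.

0.216 kg/m³

The peak of an instantaneous 1D plume sits at x = vt; there the Gaussian factor is 1 and C_max = M/(n_e·A·√(4πDt)), where n_e·A is the pore area the mass is dissolved in.
√(4πDt) = √(4π × 0.65 × 34) = 16.66 m, so C_max = 3.2/(0.24 × 3.7 × 16.66) = 0.216 kg/m³.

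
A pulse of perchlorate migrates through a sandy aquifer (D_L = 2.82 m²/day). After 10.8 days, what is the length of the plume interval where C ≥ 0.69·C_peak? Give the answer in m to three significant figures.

The plume is Gaussian with σ = √(2Dt) = √(2 × 2.82 × 10.8) = 7.805 m.
C/C_peak = exp(−Δx²/(2σ²)) = 0.69 ⇒ Δx = σ·√(−2 ln 0.69) = 7.805 × 0.8615 = 6.724 m.
Width = 2Δx = 13.4 m.

13.4 m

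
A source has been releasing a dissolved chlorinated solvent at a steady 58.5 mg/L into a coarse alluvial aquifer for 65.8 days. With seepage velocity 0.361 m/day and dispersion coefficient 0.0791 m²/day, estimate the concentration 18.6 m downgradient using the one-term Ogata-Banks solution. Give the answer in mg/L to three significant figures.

For a continuous step input, C/C₀ ≈ ½·erfc((x−vt)/(2√(Dt))).
vt = 0.361 × 65.8 = 23.7538 m and 2√(Dt) = 2√(0.0791 × 65.8) = 4.563 m.
Argument (x−vt)/(2√(Dt)) = (18.6 − 23.7538)/4.563 = -1.129; ½·erfc(-1.129) = 0.9448.
C = 58.5 × 0.9448 = 55.3 mg/L.

55.3 mg/L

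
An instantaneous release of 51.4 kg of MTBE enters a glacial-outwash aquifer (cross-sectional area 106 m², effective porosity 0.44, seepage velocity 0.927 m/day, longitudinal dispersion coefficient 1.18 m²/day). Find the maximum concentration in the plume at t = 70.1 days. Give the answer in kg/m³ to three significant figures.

0.0342 kg/m³

The peak of an instantaneous 1D plume sits at x = vt; there the Gaussian factor is 1 and C_max = M/(n_e·A·√(4πDt)), where n_e·A is the pore area the mass is dissolved in.
√(4πDt) = √(4π × 1.18 × 70.1) = 32.24 m, so C_max = 51.4/(0.44 × 106 × 32.24) = 0.0342 kg/m³.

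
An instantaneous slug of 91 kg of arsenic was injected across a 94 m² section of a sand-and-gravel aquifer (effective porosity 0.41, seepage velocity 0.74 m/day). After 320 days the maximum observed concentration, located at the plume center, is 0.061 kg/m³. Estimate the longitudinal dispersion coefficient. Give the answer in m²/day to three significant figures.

0.373 m²/day

At the plume center C_max = M/(n_e·A·√(4πDt)), so D = M²/(4πt·(n_e·A·C_max)²).
n_e·A·C_max = 0.41 × 94 × 0.061 = 2.351 kg/m.
D = 91²/(4π × 320 × 2.351²) = 0.373 m²/day.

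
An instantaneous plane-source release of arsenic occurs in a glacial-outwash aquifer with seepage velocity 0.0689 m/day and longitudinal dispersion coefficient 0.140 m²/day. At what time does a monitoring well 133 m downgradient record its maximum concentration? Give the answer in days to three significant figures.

1900 days

For the 1D instantaneous-source solution, setting ∂C/∂t = 0 at fixed x gives v²t² + 2Dt − x² = 0, so t = (√(D² + v²x²) − D)/v².
√(D² + v²x²) = √(0.140² + 0.0689² × 133²) = 9.165; v² = 0.00474721.
t = (9.165 − 0.140)/0.00474721 = 1900 days (vs. the pure-advection estimate x/v = 1930 d).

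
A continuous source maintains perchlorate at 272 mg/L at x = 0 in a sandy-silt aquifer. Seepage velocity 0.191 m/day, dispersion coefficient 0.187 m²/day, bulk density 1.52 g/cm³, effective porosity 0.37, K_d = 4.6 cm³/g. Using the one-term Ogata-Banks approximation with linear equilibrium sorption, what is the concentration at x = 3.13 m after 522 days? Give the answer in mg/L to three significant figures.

Retardation factor R = 1 + ρ_b·K_d/n = 1 + 1.52 × 4.6/0.37 = 19.90.
Sorption retards both mechanisms: v_R = v/R = 0.009598 m/day, D_R = D/R = 0.009397 m²/day.
v_R·t = 0.009598 × 522 = 5.010156 m; 2√(D_R t) = 4.430 m; argument = (3.13 − 5.010156)/4.430 = -0.4244.
C = C₀ × ½·erfc(-0.4244) = 272 × 0.7258 = 197 mg/L.

197 mg/L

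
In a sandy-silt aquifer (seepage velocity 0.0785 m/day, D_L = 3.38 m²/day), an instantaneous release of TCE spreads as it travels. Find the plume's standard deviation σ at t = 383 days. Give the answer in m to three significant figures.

50.9 m

Dispersive spreading gives a Gaussian with σ² = 2Dt; advection only shifts the center.
σ = √(2 × 3.38 × 383) = 50.9 m.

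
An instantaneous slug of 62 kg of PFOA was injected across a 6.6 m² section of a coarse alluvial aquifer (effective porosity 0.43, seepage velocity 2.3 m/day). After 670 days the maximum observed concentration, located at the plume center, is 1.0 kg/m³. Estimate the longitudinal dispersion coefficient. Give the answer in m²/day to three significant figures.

At the plume center C_max = M/(n_e·A·√(4πDt)), so D = M²/(4πt·(n_e·A·C_max)²).
n_e·A·C_max = 0.43 × 6.6 × 1.0 = 2.838 kg/m.
D = 62²/(4π × 670 × 2.838²) = 0.0567 m²/day.

0.0567 m²/day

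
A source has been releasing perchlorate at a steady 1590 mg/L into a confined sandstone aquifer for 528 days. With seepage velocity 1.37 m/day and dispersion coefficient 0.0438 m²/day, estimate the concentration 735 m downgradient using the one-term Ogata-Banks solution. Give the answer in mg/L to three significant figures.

For a continuous step input, C/C₀ ≈ ½·erfc((x−vt)/(2√(Dt))).
vt = 1.37 × 528 = 723.36 m and 2√(Dt) = 2√(0.0438 × 528) = 9.618 m.
Argument (x−vt)/(2√(Dt)) = (735 − 723.36)/9.618 = 1.210; ½·erfc(1.210) = 0.04352.
C = 1590 × 0.04352 = 69.2 mg/L.

69.2 mg/L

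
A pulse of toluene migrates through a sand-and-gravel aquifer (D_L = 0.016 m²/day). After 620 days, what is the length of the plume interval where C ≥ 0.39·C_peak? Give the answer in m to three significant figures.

12.2 m

The plume is Gaussian with σ = √(2Dt) = √(2 × 0.016 × 620) = 4.454 m.
C/C_peak = exp(−Δx²/(2σ²)) = 0.39 ⇒ Δx = σ·√(−2 ln 0.39) = 4.454 × 1.372 = 6.111 m.
Width = 2Δx = 12.2 m.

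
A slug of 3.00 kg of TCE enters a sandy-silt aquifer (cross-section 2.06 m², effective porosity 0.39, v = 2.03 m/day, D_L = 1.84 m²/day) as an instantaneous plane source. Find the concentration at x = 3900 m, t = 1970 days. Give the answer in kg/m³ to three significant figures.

For an instantaneous plane source, C(x,t) = M/(n_e·A·√(4πDt)) · exp(−(x−vt)²/(4Dt)), with n_e·A the pore (flow) area.
Plume center vt = 2.03 × 1970 = 3999.1 m, so the well at 3900 m is 99.1 m upgradient of the peak.
√(4πDt) = 213.4 m, giving peak height M/(n_e·A·√(4πDt)) = 3.00/(0.39 × 2.06 × 213.4) = 0.01750 kg/m³.
(x−vt)²/(4Dt) = (-99.1)²/(4 × 1.84 × 1970) = 0.6773; exp(−0.6773) = 0.5080.
C = 0.01750 × 0.5080 = 0.00889 kg/m³.

0.00889 kg/m³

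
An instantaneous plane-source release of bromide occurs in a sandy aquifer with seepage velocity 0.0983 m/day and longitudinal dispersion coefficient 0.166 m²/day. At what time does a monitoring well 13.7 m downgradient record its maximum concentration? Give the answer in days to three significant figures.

For the 1D instantaneous-source solution, setting ∂C/∂t = 0 at fixed x gives v²t² + 2Dt − x² = 0, so t = (√(D² + v²x²) − D)/v².
√(D² + v²x²) = √(0.166² + 0.0983² × 13.7²) = 1.357; v² = 0.00966289.
t = (1.357 − 0.166)/0.00966289 = 123 days (vs. the pure-advection estimate x/v = 139 d).

123 days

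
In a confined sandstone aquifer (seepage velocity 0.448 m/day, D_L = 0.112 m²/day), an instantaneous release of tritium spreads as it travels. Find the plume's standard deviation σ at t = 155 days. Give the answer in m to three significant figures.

Dispersive spreading gives a Gaussian with σ² = 2Dt; advection only shifts the center.
σ = √(2 × 0.112 × 155) = 5.89 m.

5.89 m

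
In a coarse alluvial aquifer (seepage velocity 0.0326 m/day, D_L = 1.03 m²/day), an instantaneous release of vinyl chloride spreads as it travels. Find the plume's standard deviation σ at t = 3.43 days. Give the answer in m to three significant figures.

Dispersive spreading gives a Gaussian with σ² = 2Dt; advection only shifts the center.
σ = √(2 × 1.03 × 3.43) = 2.66 m.

2.66 m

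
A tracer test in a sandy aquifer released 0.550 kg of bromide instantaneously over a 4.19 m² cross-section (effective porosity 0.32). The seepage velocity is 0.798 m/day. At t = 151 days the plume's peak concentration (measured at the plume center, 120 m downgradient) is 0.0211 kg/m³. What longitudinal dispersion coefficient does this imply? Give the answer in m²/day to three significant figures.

At the plume center C_max = M/(n_e·A·√(4πDt)), so D = M²/(4πt·(n_e·A·C_max)²).
n_e·A·C_max = 0.32 × 4.19 × 0.0211 = 0.02829 kg/m.
D = 0.550²/(4π × 151 × 0.02829²) = 0.199 m²/day.

0.199 m²/day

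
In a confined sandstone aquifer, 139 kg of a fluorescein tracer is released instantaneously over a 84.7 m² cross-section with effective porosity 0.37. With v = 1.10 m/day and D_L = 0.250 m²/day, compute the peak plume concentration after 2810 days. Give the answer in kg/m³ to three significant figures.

The peak of an instantaneous 1D plume sits at x = vt; there the Gaussian factor is 1 and C_max = M/(n_e·A·√(4πDt)), where n_e·A is the pore area the mass is dissolved in.
√(4πDt) = √(4π × 0.250 × 2810) = 93.96 m, so C_max = 139/(0.37 × 84.7 × 93.96) = 0.0472 kg/m³.

0.0472 kg/m³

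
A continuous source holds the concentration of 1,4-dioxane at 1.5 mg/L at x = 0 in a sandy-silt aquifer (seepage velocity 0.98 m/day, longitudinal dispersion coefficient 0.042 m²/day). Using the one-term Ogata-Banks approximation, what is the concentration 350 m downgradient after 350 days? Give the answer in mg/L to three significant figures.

0.148 mg/L

For a continuous step input, C/C₀ ≈ ½·erfc((x−vt)/(2√(Dt))).
vt = 0.98 × 350 = 343 m and 2√(Dt) = 2√(0.042 × 350) = 7.668 m.
Argument (x−vt)/(2√(Dt)) = (350 − 343)/7.668 = 0.9129; ½·erfc(0.9129) = 0.09835.
C = 1.5 × 0.09835 = 0.148 mg/L.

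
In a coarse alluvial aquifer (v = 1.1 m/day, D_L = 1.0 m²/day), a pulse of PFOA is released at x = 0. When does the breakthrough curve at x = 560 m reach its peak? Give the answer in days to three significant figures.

508 days

For the 1D instantaneous-source solution, setting ∂C/∂t = 0 at fixed x gives v²t² + 2Dt − x² = 0, so t = (√(D² + v²x²) − D)/v².
√(D² + v²x²) = √(1.0² + 1.1² × 560²) = 616.0; v² = 1.21.
t = (616.0 − 1.0)/1.21 = 508 days (vs. the pure-advection estimate x/v = 509 d).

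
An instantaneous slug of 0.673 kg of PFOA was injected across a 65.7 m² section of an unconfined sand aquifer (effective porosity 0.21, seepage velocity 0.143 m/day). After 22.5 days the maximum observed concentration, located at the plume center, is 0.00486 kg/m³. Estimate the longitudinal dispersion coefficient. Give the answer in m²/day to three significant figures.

At the plume center C_max = M/(n_e·A·√(4πDt)), so D = M²/(4πt·(n_e·A·C_max)²).
n_e·A·C_max = 0.21 × 65.7 × 0.00486 = 0.06705 kg/m.
D = 0.673²/(4π × 22.5 × 0.06705²) = 0.356 m²/day.

0.356 m²/day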